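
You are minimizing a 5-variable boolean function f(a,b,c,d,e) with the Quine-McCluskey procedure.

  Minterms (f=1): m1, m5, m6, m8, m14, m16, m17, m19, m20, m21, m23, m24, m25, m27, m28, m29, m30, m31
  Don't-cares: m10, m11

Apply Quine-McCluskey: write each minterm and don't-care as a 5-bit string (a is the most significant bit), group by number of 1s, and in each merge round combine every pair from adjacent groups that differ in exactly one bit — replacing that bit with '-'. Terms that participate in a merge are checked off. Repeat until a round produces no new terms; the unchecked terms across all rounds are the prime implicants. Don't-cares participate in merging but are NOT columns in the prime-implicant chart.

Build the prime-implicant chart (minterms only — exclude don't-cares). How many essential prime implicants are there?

4

size-2^0 implicants → 00001(✓)  00101(✓)  00110(✓)  01000(✓)  01010(✓)  01011(✓)  01110(✓)  10000(✓)  10001(✓)  10011(✓)  10100(✓)  10101(✓)  10111(✓)  11000(✓)  11001(✓)  11011(✓)  11100(✓)  11101(✓)  11110(✓)  11111(✓)
size-2^1 implicants → -0001(✓)  -0101(✓)  -1000  -1011  -1110  0-110  00-01(✓)  01-10  010-0  0101-  1-000(✓)  1-001(✓)  1-011(✓)  1-100(✓)  1-101(✓)  1-111(✓)  10-00(✓)  10-01(✓)  10-11(✓)  100-1(✓)  1000-(✓)  101-1(✓)  1010-(✓)  11-00(✓)  11-01(✓)  11-11(✓)  110-1(✓)  1100-(✓)  111-0(✓)  111-1(✓)  1110-(✓)  1111-(✓)
size-2^2 implicants → -0-01  1--00(✓)  1--01(✓)  1--11(✓)  1-0-1(✓)  1-00-(✓)  1-1-1(✓)  1-10-(✓)  10--1(✓)  10-0-(✓)  11--1(✓)  11-0-(✓)  111--
size-2^3 implicants → 1---1  1--0-
Unchecked terms (primes): -0-01, -1000, -1011, -1110, 0-110, 01-10, 010-0, 0101-, 1---1, 1--0-, 111--
Minterm coverage:
  m1 ⊆ -0-01 [E]
  m5 ⊆ -0-01 [E]
  m6 ⊆ 0-110 [E]
  m8 ⊆ -1000,010-0
  m14 ⊆ -1110,0-110,01-10
  m16 ⊆ 1--0- [E]
  m17 ⊆ -0-01,1---1,1--0-
  m19 ⊆ 1---1 [E]
  m20 ⊆ 1--0- [E]
  m21 ⊆ -0-01,1---1,1--0-
  m23 ⊆ 1---1 [E]
  m24 ⊆ -1000,1--0-
  m25 ⊆ 1---1,1--0-
  m27 ⊆ -1011,1---1
  m28 ⊆ 1--0-,111--
  m29 ⊆ 1---1,1--0-,111--
  m30 ⊆ -1110,111--
  m31 ⊆ 1---1,111--
E = {-0-01, 0-110, 1---1, 1--0-}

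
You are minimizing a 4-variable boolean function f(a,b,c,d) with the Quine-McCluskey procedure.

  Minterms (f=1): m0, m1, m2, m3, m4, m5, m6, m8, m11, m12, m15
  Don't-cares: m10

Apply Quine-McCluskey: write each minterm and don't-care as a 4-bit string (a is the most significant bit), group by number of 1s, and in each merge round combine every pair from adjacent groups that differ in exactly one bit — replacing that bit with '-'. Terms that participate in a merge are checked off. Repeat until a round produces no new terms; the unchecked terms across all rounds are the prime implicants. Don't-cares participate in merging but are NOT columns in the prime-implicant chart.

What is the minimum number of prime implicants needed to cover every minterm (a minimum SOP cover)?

5

[col 0] 0000*, 0001*, 0010*, 0011*, 0100*, 0101*, 0110*, 1000*, 1010*, 1011*, 1100*, 1111*
[col 1] -000*, -010*, -011*, -100*, 0-00*, 0-01*, 0-10*, 00-0*, 00-1*, 000-*, 001-*, 01-0*, 010-*, 1-00*, 1-11, 10-0*, 101-*
[col 2] --00, -0-0, -01-, 0--0, 0-0-, 00--
Prime implicants: --00, -0-0, -01-, 0--0, 0-0-, 00--, 1-11
PI chart (minterm → PIs covering it):
  0 | --00,-0-0,0--0,0-0-,00--
  1 | 0-0-,00--
  2 | -0-0,-01-,0--0,00--
  3 | -01-,00--
  4 | --00,0--0,0-0-
  5 | 0-0-  (sole → essential)
  6 | 0--0  (sole → essential)
  8 | --00,-0-0
  11 | -01-,1-11
  12 | --00  (sole → essential)
  15 | 1-11  (sole → essential)
Essential prime implicants: --00, 0--0, 0-0-, 1-11
Petrick residual → -01-
Minimum SOP uses 5 PIs: c'd' + b'c + a'd' + a'c' + acd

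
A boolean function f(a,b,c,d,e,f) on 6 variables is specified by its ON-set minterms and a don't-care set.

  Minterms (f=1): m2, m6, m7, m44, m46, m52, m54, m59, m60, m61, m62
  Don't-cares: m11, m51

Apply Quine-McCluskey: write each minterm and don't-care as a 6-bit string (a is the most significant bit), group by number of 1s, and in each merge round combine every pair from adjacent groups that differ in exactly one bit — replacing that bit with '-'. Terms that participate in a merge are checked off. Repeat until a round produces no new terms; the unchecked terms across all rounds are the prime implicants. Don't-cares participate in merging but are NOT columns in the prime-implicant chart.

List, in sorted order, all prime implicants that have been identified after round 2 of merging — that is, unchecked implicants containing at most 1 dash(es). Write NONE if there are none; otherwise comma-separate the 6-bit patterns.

Round 0: 000010✓ 000110✓ 000111✓ 001011 101100✓ 101110✓ 110011✓ 110100✓ 110110✓ 111011✓ 111100✓ 111101✓ 111110✓
Round 1: 000-10 00011- 1-1100✓ 1-1110✓ 1011-0✓ 11-011 11-100✓ 11-110✓ 1101-0✓ 1111-0✓ 11110-
Round 2: 1-11-0 11-1-0
PIs = {000-10, 00011-, 001011, 1-11-0, 11-011, 11-1-0, 11110-}

000-10, 00011-, 001011, 11-011, 11110-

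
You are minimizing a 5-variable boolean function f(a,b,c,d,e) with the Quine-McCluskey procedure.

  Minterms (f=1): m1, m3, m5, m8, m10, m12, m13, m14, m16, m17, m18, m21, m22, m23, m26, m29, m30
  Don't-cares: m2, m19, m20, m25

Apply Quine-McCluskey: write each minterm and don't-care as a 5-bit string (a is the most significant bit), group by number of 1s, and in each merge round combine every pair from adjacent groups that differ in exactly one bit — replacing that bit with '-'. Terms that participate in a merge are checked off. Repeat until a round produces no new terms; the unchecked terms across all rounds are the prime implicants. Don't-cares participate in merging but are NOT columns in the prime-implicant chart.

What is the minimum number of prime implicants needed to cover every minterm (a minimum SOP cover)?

Round 0: 00001✓ 00010✓ 00011✓ 00101✓ 01000✓ 01010✓ 01100✓ 01101✓ 01110✓ 10000✓ 10001✓ 10010✓ 10011✓ 10100✓ 10101✓ 10110✓ 10111✓ 11001✓ 11010✓ 11101✓ 11110✓
Round 1: -0001✓ -0010✓ -0011✓ -0101✓ -1010✓ -1101✓ -1110✓ 0-010✓ 0-101✓ 00-01✓ 000-1✓ 0001-✓ 01-00✓ 01-10✓ 010-0✓ 011-0✓ 0110- 1-001✓ 1-010✓ 1-101✓ 1-110✓ 10-00✓ 10-01✓ 10-10✓ 10-11✓ 100-0✓ 100-1✓ 1000-✓ 1001-✓ 101-0✓ 101-1✓ 1010-✓ 1011-✓ 11-01✓ 11-10✓
Round 2: --010 --101 -0-01 -00-1 -001- -1-10 01--0 1--01 1--10 10--0✓ 10--1✓ 10-0-✓ 10-1-✓ 100--✓ 101--✓
Round 3: 10---
PIs = {--010, --101, -0-01, -00-1, -001-, -1-10, 01--0, 0110-, 1--01, 1--10, 10---}
Coverage chart:
  m1: -0-01,-00-1
  m3: -00-1,-001-
  m5: --101,-0-01
  m8: 01--0 ←essential
  m10: --010,-1-10,01--0
  m12: 01--0,0110-
  m13: --101,0110-
  m14: -1-10,01--0
  m16: 10--- ←essential
  m17: -0-01,-00-1,1--01,10---
  m18: --010,-001-,1--10,10---
  m21: --101,-0-01,1--01,10---
  m22: 1--10,10---
  m23: 10--- ←essential
  m26: --010,-1-10,1--10
  m29: --101,1--01
  m30: -1-10,1--10
Essential: 01--0, 10---
Petrick residual → --101, -00-1, -1-10
Min cover (5 terms): cd'e + b'c'e + bde' + a'be' + ab'

5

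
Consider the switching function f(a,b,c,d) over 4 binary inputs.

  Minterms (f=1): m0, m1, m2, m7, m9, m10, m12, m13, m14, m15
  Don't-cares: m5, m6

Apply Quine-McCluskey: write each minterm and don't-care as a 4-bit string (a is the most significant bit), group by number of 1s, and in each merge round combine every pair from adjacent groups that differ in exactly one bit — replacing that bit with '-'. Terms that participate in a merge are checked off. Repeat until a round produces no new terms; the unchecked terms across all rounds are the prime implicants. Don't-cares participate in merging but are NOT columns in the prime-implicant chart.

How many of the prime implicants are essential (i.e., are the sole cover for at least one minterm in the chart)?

3

size-2^0 implicants → 0000(✓)  0001(✓)  0010(✓)  0101(✓)  0110(✓)  0111(✓)  1001(✓)  1010(✓)  1100(✓)  1101(✓)  1110(✓)  1111(✓)
size-2^1 implicants → -001(✓)  -010(✓)  -101(✓)  -110(✓)  -111(✓)  0-01(✓)  0-10(✓)  00-0  000-  01-1(✓)  011-(✓)  1-01(✓)  1-10(✓)  11-0(✓)  11-1(✓)  110-(✓)  111-(✓)
size-2^2 implicants → --01  --10  -1-1  -11-  11--
Unchecked terms (primes): --01, --10, -1-1, -11-, 00-0, 000-, 11--
Minterm coverage:
  m0 ⊆ 00-0,000-
  m1 ⊆ --01,000-
  m2 ⊆ --10,00-0
  m7 ⊆ -1-1,-11-
  m9 ⊆ --01 [E]
  m10 ⊆ --10 [E]
  m12 ⊆ 11-- [E]
  m13 ⊆ --01,-1-1,11--
  m14 ⊆ --10,-11-,11--
  m15 ⊆ -1-1,-11-,11--
E = {--01, --10, 11--}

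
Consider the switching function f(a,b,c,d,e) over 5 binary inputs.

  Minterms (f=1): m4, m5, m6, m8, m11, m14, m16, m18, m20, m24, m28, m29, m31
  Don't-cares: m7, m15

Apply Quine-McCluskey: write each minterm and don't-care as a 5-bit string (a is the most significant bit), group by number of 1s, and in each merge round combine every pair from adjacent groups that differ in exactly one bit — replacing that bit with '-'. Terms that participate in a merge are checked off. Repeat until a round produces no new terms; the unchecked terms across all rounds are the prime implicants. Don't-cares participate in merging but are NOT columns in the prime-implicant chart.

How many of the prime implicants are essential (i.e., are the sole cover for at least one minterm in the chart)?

5

[col 0] 00100*, 00101*, 00110*, 00111*, 01000*, 01011*, 01110*, 01111*, 10000*, 10010*, 10100*, 11000*, 11100*, 11101*, 11111*
[col 1] -0100, -1000, -1111, 0-110*, 0-111*, 001-0*, 001-1*, 0010-*, 0011-*, 01-11, 0111-*, 1-000*, 1-100*, 10-00*, 100-0, 11-00*, 111-1, 1110-
[col 2] 0-11-, 001--, 1--00
Prime implicants: -0100, -1000, -1111, 0-11-, 001--, 01-11, 1--00, 100-0, 111-1, 1110-
PI chart (minterm → PIs covering it):
  4 | -0100,001--
  5 | 001--  (sole → essential)
  6 | 0-11-,001--
  8 | -1000  (sole → essential)
  11 | 01-11  (sole → essential)
  14 | 0-11-  (sole → essential)
  16 | 1--00,100-0
  18 | 100-0  (sole → essential)
  20 | -0100,1--00
  24 | -1000,1--00
  28 | 1--00,1110-
  29 | 111-1,1110-
  31 | -1111,111-1
Essential prime implicants: -1000, 0-11-, 001--, 01-11, 100-0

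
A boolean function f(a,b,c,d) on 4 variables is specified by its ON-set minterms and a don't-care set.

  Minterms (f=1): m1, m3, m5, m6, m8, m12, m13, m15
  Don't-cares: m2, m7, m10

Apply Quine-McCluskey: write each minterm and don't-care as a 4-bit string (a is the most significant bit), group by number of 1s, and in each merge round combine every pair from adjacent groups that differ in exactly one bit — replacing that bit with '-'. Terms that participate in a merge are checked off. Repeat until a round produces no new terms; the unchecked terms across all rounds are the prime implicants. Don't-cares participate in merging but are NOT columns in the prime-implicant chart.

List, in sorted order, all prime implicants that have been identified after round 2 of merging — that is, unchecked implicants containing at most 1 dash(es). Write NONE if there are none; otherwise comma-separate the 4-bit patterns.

Round 0: 0001✓ 0010✓ 0011✓ 0101✓ 0110✓ 0111✓ 1000✓ 1010✓ 1100✓ 1101✓ 1111✓
Round 1: -010 -101✓ -111✓ 0-01✓ 0-10✓ 0-11✓ 00-1✓ 001-✓ 01-1✓ 011-✓ 1-00 10-0 11-1✓ 110-
Round 2: -1-1 0--1 0-1-
PIs = {-010, -1-1, 0--1, 0-1-, 1-00, 10-0, 110-}

-010, 1-00, 10-0, 110-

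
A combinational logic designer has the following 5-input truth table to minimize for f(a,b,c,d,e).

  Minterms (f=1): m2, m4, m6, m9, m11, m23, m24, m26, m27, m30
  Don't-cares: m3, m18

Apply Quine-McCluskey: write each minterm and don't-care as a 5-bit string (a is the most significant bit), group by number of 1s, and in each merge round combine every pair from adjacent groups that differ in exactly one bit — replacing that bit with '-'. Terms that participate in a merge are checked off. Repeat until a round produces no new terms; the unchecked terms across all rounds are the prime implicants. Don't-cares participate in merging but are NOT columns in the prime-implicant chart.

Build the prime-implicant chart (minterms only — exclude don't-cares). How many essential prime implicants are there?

[col 0] 00010*, 00011*, 00100*, 00110*, 01001*, 01011*, 10010*, 10111, 11000*, 11010*, 11011*, 11110*
[col 1] -0010, -1011, 0-011, 00-10, 0001-, 001-0, 010-1, 1-010, 11-10, 110-0, 1101-
Prime implicants: -0010, -1011, 0-011, 00-10, 0001-, 001-0, 010-1, 1-010, 10111, 11-10, 110-0, 1101-
PI chart (minterm → PIs covering it):
  2 | -0010,00-10,0001-
  4 | 001-0  (sole → essential)
  6 | 00-10,001-0
  9 | 010-1  (sole → essential)
  11 | -1011,0-011,010-1
  23 | 10111  (sole → essential)
  24 | 110-0  (sole → essential)
  26 | 1-010,11-10,110-0,1101-
  27 | -1011,1101-
  30 | 11-10  (sole → essential)
Essential prime implicants: 001-0, 010-1, 10111, 11-10, 110-0

5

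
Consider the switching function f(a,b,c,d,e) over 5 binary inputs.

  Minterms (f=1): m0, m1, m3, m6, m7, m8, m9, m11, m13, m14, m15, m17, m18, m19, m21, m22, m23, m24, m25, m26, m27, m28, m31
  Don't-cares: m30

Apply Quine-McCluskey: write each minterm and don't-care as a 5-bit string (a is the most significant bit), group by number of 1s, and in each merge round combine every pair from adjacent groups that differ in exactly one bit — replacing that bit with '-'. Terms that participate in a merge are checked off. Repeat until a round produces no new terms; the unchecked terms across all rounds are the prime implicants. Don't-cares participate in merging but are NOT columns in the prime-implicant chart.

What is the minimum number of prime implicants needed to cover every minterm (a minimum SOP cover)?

Round 0: 00000✓ 00001✓ 00011✓ 00110✓ 00111✓ 01000✓ 01001✓ 01011✓ 01101✓ 01110✓ 01111✓ 10001✓ 10010✓ 10011✓ 10101✓ 10110✓ 10111✓ 11000✓ 11001✓ 11010✓ 11011✓ 11100✓ 11110✓ 11111✓
Round 1: -0001✓ -0011✓ -0110✓ -0111✓ -1000✓ -1001✓ -1011✓ -1110✓ -1111✓ 0-000✓ 0-001✓ 0-011✓ 0-110✓ 0-111✓ 00-11✓ 000-1✓ 0000-✓ 0011-✓ 01-01✓ 01-11✓ 010-1✓ 0100-✓ 011-1✓ 0111-✓ 1-001✓ 1-010✓ 1-011✓ 1-110✓ 1-111✓ 10-01✓ 10-10✓ 10-11✓ 100-1✓ 1001-✓ 101-1✓ 1011-✓ 11-00✓ 11-10✓ 11-11✓ 110-0✓ 110-1✓ 1100-✓ 1101-✓ 111-0✓ 1111-✓
Round 2: --001✓ --011✓ --110✓ --111✓ -0-11✓ -00-1✓ -011-✓ -1-11✓ -10-1✓ -100- -111-✓ 0--11✓ 0-0-1✓ 0-00- 0-11-✓ 01--1 1--10✓ 1--11✓ 1-0-1✓ 1-01-✓ 1-11-✓ 10--1 10-1-✓ 11--0 11-1-✓ 110--
Round 3: ---11 --0-1 --11- 1--1-
PIs = {---11, --0-1, --11-, -100-, 0-00-, 01--1, 1--1-, 10--1, 11--0, 110--}
Coverage chart:
  m0: 0-00- ←essential
  m1: --0-1,0-00-
  m3: ---11,--0-1
  m6: --11- ←essential
  m7: ---11,--11-
  m8: -100-,0-00-
  m9: --0-1,-100-,0-00-,01--1
  m11: ---11,--0-1,01--1
  m13: 01--1 ←essential
  m14: --11- ←essential
  m15: ---11,--11-,01--1
  m17: --0-1,10--1
  m18: 1--1- ←essential
  m19: ---11,--0-1,1--1-,10--1
  m21: 10--1 ←essential
  m22: --11-,1--1-
  m23: ---11,--11-,1--1-,10--1
  m24: -100-,11--0,110--
  m25: --0-1,-100-,110--
  m26: 1--1-,11--0,110--
  m27: ---11,--0-1,1--1-,110--
  m28: 11--0 ←essential
  m31: ---11,--11-,1--1-
Essential: --11-, 0-00-, 01--1, 1--1-, 10--1, 11--0
Petrick residual → --0-1
Min cover (7 terms): c'e + cd + a'c'd' + a'be + ad + ab'e + abe'

7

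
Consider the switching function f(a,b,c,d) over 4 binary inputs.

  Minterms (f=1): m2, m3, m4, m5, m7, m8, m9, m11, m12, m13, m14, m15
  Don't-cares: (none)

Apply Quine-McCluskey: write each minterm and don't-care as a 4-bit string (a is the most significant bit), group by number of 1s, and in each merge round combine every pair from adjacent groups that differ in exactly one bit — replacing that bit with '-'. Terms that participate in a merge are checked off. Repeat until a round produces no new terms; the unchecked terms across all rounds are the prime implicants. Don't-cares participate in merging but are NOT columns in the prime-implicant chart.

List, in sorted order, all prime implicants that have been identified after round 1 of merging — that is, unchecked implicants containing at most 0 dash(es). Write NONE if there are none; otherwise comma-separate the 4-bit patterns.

NONE

[col 0] 0010*, 0011*, 0100*, 0101*, 0111*, 1000*, 1001*, 1011*, 1100*, 1101*, 1110*, 1111*
[col 1] -011*, -100*, -101*, -111*, 0-11*, 001-, 01-1*, 010-*, 1-00*, 1-01*, 1-11*, 10-1*, 100-*, 11-0*, 11-1*, 110-*, 111-*
[col 2] --11, -1-1, -10-, 1--1, 1-0-, 11--
Prime implicants: --11, -1-1, -10-, 001-, 1--1, 1-0-, 11--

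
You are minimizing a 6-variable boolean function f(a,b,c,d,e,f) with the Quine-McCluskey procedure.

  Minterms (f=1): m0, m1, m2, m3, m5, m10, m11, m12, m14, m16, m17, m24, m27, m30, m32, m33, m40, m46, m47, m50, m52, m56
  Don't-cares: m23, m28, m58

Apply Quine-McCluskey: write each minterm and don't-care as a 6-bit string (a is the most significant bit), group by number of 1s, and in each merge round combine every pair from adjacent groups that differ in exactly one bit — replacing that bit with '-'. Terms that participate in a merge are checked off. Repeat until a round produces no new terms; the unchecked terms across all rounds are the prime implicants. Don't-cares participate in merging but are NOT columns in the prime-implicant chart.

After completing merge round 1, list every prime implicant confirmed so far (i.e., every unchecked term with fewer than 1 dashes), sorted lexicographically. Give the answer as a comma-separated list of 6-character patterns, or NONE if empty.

[col 0] 000000*, 000001*, 000010*, 000011*, 000101*, 001010*, 001011*, 001100*, 001110*, 010000*, 010001*, 010111, 011000*, 011011*, 011100*, 011110*, 100000*, 100001*, 101000*, 101110*, 101111*, 110010*, 110100, 111000*, 111010*
[col 1] -00000*, -00001*, -01110, -11000, 0-0000*, 0-0001*, 0-1011, 0-1100*, 0-1110*, 00-010*, 00-011*, 000-01, 0000-0*, 0000-1*, 00000-*, 00001-*, 001-10, 00101-*, 0011-0*, 01-000, 01000-*, 011-00, 0111-0*, 1-1000, 10-000, 10000-*, 10111-, 11-010, 1110-0
[col 2] -0000-, 0-000-, 0-11-0, 00-01-, 0000--
Prime implicants: -0000-, -01110, -11000, 0-000-, 0-1011, 0-11-0, 00-01-, 000-01, 0000--, 001-10, 01-000, 010111, 011-00, 1-1000, 10-000, 10111-, 11-010, 110100, 1110-0

010111, 110100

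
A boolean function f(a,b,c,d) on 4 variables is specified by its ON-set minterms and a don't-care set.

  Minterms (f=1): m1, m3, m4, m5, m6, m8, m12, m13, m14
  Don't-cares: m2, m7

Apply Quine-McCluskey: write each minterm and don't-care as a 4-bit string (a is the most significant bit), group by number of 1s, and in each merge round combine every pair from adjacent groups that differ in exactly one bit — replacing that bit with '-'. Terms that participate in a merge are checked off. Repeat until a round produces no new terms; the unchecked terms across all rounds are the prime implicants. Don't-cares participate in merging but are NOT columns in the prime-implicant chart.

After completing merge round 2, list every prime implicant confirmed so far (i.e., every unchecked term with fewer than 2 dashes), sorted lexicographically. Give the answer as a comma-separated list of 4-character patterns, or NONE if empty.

size-2^0 implicants → 0001(✓)  0010(✓)  0011(✓)  0100(✓)  0101(✓)  0110(✓)  0111(✓)  1000(✓)  1100(✓)  1101(✓)  1110(✓)
size-2^1 implicants → -100(✓)  -101(✓)  -110(✓)  0-01(✓)  0-10(✓)  0-11(✓)  00-1(✓)  001-(✓)  01-0(✓)  01-1(✓)  010-(✓)  011-(✓)  1-00  11-0(✓)  110-(✓)
size-2^2 implicants → -1-0  -10-  0--1  0-1-  01--
Unchecked terms (primes): -1-0, -10-, 0--1, 0-1-, 01--, 1-00

1-00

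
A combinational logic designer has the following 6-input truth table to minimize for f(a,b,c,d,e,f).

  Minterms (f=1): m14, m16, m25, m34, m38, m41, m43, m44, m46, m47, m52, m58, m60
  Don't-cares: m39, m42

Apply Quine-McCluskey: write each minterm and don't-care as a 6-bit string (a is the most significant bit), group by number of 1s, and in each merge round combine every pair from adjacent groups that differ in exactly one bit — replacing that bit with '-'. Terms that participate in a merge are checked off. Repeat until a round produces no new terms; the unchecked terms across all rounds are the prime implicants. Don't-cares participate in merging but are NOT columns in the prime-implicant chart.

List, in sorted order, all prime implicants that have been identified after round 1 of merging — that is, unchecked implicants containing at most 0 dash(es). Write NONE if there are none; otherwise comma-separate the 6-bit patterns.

Round 0: 001110✓ 010000 011001 100010✓ 100110✓ 100111✓ 101001✓ 101010✓ 101011✓ 101100✓ 101110✓ 101111✓ 110100✓ 111010✓ 111100✓
Round 1: -01110 1-1010 1-1100 10-010✓ 10-110✓ 10-111✓ 100-10✓ 10011-✓ 101-10✓ 101-11✓ 1010-1 10101-✓ 1011-0 10111-✓ 11-100
Round 2: 10--10 10-11- 101-1-
PIs = {-01110, 010000, 011001, 1-1010, 1-1100, 10--10, 10-11-, 101-1-, 1010-1, 1011-0, 11-100}

010000, 011001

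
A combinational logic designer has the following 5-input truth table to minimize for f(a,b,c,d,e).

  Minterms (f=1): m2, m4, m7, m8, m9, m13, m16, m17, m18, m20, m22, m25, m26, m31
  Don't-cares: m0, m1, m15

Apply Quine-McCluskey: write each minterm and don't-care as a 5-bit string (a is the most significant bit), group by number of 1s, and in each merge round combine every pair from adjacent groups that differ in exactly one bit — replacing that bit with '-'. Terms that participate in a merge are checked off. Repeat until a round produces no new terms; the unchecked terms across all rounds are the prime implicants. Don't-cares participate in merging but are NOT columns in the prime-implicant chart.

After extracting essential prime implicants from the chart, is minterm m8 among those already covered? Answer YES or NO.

size-2^0 implicants → 00000(✓)  00001(✓)  00010(✓)  00100(✓)  00111(✓)  01000(✓)  01001(✓)  01101(✓)  01111(✓)  10000(✓)  10001(✓)  10010(✓)  10100(✓)  10110(✓)  11001(✓)  11010(✓)  11111(✓)
size-2^1 implicants → -0000(✓)  -0001(✓)  -0010(✓)  -0100(✓)  -1001(✓)  -1111  0-000(✓)  0-001(✓)  0-111  00-00(✓)  000-0(✓)  0000-(✓)  01-01  0100-(✓)  011-1  1-001(✓)  1-010  10-00(✓)  10-10(✓)  100-0(✓)  1000-(✓)  101-0(✓)
size-2^2 implicants → --001  -0-00  -00-0  -000-  0-00-  10--0
Unchecked terms (primes): --001, -0-00, -00-0, -000-, -1111, 0-00-, 0-111, 01-01, 011-1, 1-010, 10--0
Minterm coverage:
  m2 ⊆ -00-0 [E]
  m4 ⊆ -0-00 [E]
  m7 ⊆ 0-111 [E]
  m8 ⊆ 0-00- [E]
  m9 ⊆ --001,0-00-,01-01
  m13 ⊆ 01-01,011-1
  m16 ⊆ -0-00,-00-0,-000-,10--0
  m17 ⊆ --001,-000-
  m18 ⊆ -00-0,1-010,10--0
  m20 ⊆ -0-00,10--0
  m22 ⊆ 10--0 [E]
  m25 ⊆ --001 [E]
  m26 ⊆ 1-010 [E]
  m31 ⊆ -1111 [E]
E = {--001, -0-00, -00-0, -1111, 0-00-, 0-111, 1-010, 10--0}

YES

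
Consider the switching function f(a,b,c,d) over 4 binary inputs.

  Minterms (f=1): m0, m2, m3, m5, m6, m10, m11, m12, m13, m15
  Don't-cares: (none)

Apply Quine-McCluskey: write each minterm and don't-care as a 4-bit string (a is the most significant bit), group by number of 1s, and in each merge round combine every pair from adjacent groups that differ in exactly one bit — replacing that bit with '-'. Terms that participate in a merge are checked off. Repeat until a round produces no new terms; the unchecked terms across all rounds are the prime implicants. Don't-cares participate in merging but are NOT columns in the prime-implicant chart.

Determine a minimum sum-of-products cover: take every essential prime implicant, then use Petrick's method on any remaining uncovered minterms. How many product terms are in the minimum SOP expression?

6

Round 0: 0000✓ 0010✓ 0011✓ 0101✓ 0110✓ 1010✓ 1011✓ 1100✓ 1101✓ 1111✓
Round 1: -010✓ -011✓ -101 0-10 00-0 001-✓ 1-11 101-✓ 11-1 110-
Round 2: -01-
PIs = {-01-, -101, 0-10, 00-0, 1-11, 11-1, 110-}
Coverage chart:
  m0: 00-0 ←essential
  m2: -01-,0-10,00-0
  m3: -01- ←essential
  m5: -101 ←essential
  m6: 0-10 ←essential
  m10: -01- ←essential
  m11: -01-,1-11
  m12: 110- ←essential
  m13: -101,11-1,110-
  m15: 1-11,11-1
Essential: -01-, -101, 0-10, 00-0, 110-
Petrick residual → 1-11
Min cover (6 terms): b'c + bc'd + a'cd' + a'b'd' + acd + abc'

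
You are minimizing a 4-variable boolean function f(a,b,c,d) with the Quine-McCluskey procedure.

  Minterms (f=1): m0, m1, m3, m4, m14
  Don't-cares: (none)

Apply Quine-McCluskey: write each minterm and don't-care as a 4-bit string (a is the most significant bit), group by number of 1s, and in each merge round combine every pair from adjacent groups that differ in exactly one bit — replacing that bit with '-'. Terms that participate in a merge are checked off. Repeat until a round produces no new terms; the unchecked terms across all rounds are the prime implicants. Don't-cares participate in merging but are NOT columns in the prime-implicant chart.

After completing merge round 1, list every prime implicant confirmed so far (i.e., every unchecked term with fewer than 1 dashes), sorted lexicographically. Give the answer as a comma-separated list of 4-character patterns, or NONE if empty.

size-2^0 implicants → 0000(✓)  0001(✓)  0011(✓)  0100(✓)  1110
size-2^1 implicants → 0-00  00-1  000-
Unchecked terms (primes): 0-00, 00-1, 000-, 1110

1110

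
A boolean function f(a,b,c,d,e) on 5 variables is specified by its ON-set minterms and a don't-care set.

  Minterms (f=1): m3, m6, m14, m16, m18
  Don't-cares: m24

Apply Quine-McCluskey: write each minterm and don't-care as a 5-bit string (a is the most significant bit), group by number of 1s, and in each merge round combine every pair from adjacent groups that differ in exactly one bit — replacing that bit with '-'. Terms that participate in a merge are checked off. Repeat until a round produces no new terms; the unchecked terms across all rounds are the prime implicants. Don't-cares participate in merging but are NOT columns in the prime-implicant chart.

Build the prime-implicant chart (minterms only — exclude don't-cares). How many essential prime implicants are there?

3

Round 0: 00011 00110✓ 01110✓ 10000✓ 10010✓ 11000✓
Round 1: 0-110 1-000 100-0
PIs = {0-110, 00011, 1-000, 100-0}
Coverage chart:
  m3: 00011 ←essential
  m6: 0-110 ←essential
  m14: 0-110 ←essential
  m16: 1-000,100-0
  m18: 100-0 ←essential
Essential: 0-110, 00011, 100-0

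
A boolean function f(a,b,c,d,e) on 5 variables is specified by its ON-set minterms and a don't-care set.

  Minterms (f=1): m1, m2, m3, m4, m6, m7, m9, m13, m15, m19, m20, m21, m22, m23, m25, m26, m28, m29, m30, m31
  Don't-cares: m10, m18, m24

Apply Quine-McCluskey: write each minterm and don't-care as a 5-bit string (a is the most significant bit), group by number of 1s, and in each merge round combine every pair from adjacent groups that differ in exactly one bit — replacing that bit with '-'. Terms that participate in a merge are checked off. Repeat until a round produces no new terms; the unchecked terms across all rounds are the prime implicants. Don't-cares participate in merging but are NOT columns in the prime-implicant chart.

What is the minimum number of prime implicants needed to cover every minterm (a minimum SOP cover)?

size-2^0 implicants → 00001(✓)  00010(✓)  00011(✓)  00100(✓)  00110(✓)  00111(✓)  01001(✓)  01010(✓)  01101(✓)  01111(✓)  10010(✓)  10011(✓)  10100(✓)  10101(✓)  10110(✓)  10111(✓)  11000(✓)  11001(✓)  11010(✓)  11100(✓)  11101(✓)  11110(✓)  11111(✓)
size-2^1 implicants → -0010(✓)  -0011(✓)  -0100(✓)  -0110(✓)  -0111(✓)  -1001(✓)  -1010(✓)  -1101(✓)  -1111(✓)  0-001  0-010(✓)  0-111(✓)  00-10(✓)  00-11(✓)  000-1  0001-(✓)  001-0(✓)  0011-(✓)  01-01(✓)  011-1(✓)  1-010(✓)  1-100(✓)  1-101(✓)  1-110(✓)  1-111(✓)  10-10(✓)  10-11(✓)  1001-(✓)  101-0(✓)  101-1(✓)  1010-(✓)  1011-(✓)  11-00(✓)  11-01(✓)  11-10(✓)  110-0(✓)  1100-(✓)  111-0(✓)  111-1(✓)  1110-(✓)  1111-(✓)
size-2^2 implicants → --010  --111  -0-10(✓)  -0-11(✓)  -001-(✓)  -01-0  -011-(✓)  -1-01  -11-1  00-1-(✓)  1--10  1-1-0(✓)  1-1-1(✓)  1-10-(✓)  1-11-(✓)  10-1-(✓)  101--(✓)  11--0  11-0-  111--(✓)
size-2^3 implicants → -0-1-  1-1--
Unchecked terms (primes): --010, --111, -0-1-, -01-0, -1-01, -11-1, 0-001, 000-1, 1--10, 1-1--, 11--0, 11-0-
Minterm coverage:
  m1 ⊆ 0-001,000-1
  m2 ⊆ --010,-0-1-
  m3 ⊆ -0-1-,000-1
  m4 ⊆ -01-0 [E]
  m6 ⊆ -0-1-,-01-0
  m7 ⊆ --111,-0-1-
  m9 ⊆ -1-01,0-001
  m13 ⊆ -1-01,-11-1
  m15 ⊆ --111,-11-1
  m19 ⊆ -0-1- [E]
  m20 ⊆ -01-0,1-1--
  m21 ⊆ 1-1-- [E]
  m22 ⊆ -0-1-,-01-0,1--10,1-1--
  m23 ⊆ --111,-0-1-,1-1--
  m25 ⊆ -1-01,11-0-
  m26 ⊆ --010,1--10,11--0
  m28 ⊆ 1-1--,11--0,11-0-
  m29 ⊆ -1-01,-11-1,1-1--,11-0-
  m30 ⊆ 1--10,1-1--,11--0
  m31 ⊆ --111,-11-1,1-1--
E = {-0-1-, -01-0, 1-1--}
Petrick residual → --010, --111, -1-01, 0-001
Cover = c'de' + cde + b'd + b'ce' + bd'e + a'c'd'e + ac  |cover|=7

7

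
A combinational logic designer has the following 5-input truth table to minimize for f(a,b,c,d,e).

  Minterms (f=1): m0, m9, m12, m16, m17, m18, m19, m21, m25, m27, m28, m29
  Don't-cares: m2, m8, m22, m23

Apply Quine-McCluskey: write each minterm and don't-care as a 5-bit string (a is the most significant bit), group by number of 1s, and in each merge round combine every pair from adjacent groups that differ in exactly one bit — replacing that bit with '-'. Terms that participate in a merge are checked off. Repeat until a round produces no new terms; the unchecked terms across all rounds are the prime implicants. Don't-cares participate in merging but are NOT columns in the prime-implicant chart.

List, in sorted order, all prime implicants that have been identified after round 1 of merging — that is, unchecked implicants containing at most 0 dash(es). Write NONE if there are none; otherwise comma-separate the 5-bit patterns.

Round 0: 00000✓ 00010✓ 01000✓ 01001✓ 01100✓ 10000✓ 10001✓ 10010✓ 10011✓ 10101✓ 10110✓ 10111✓ 11001✓ 11011✓ 11100✓ 11101✓
Round 1: -0000✓ -0010✓ -1001 -1100 0-000 000-0✓ 01-00 0100- 1-001✓ 1-011✓ 1-101✓ 10-01✓ 10-10✓ 10-11✓ 100-0✓ 100-1✓ 1000-✓ 1001-✓ 101-1✓ 1011-✓ 11-01✓ 110-1✓ 1110-
Round 2: -00-0 1--01 1-0-1 10--1 10-1- 100--
PIs = {-00-0, -1001, -1100, 0-000, 01-00, 0100-, 1--01, 1-0-1, 10--1, 10-1-, 100--, 1110-}

NONE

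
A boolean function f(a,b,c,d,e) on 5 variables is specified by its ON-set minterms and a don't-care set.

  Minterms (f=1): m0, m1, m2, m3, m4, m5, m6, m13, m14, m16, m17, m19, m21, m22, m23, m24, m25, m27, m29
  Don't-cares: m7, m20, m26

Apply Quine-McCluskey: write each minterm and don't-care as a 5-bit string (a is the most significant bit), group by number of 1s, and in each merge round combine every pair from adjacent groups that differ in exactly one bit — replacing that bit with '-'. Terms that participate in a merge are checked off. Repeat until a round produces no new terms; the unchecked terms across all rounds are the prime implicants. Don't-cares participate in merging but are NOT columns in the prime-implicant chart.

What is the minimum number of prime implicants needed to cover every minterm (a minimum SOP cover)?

size-2^0 implicants → 00000(✓)  00001(✓)  00010(✓)  00011(✓)  00100(✓)  00101(✓)  00110(✓)  00111(✓)  01101(✓)  01110(✓)  10000(✓)  10001(✓)  10011(✓)  10100(✓)  10101(✓)  10110(✓)  10111(✓)  11000(✓)  11001(✓)  11010(✓)  11011(✓)  11101(✓)
size-2^1 implicants → -0000(✓)  -0001(✓)  -0011(✓)  -0100(✓)  -0101(✓)  -0110(✓)  -0111(✓)  -1101(✓)  0-101(✓)  0-110  00-00(✓)  00-01(✓)  00-10(✓)  00-11(✓)  000-0(✓)  000-1(✓)  0000-(✓)  0001-(✓)  001-0(✓)  001-1(✓)  0010-(✓)  0011-(✓)  1-000(✓)  1-001(✓)  1-011(✓)  1-101(✓)  10-00(✓)  10-01(✓)  10-11(✓)  100-1(✓)  1000-(✓)  101-0(✓)  101-1(✓)  1010-(✓)  1011-(✓)  11-01(✓)  110-0(✓)  110-1(✓)  1100-(✓)  1101-(✓)
size-2^2 implicants → --101  -0-00(✓)  -0-01(✓)  -0-11(✓)  -00-1(✓)  -000-(✓)  -01-0(✓)  -01-1(✓)  -010-(✓)  -011-(✓)  00--0(✓)  00--1(✓)  00-0-(✓)  00-1-(✓)  000--(✓)  001--(✓)  1--01  1-0-1  1-00-  10--1(✓)  10-0-(✓)  101--(✓)  110--
size-2^3 implicants → -0--1  -0-0-  -01--  00---
Unchecked terms (primes): --101, -0--1, -0-0-, -01--, 0-110, 00---, 1--01, 1-0-1, 1-00-, 110--
Minterm coverage:
  m0 ⊆ -0-0-,00---
  m1 ⊆ -0--1,-0-0-,00---
  m2 ⊆ 00--- [E]
  m3 ⊆ -0--1,00---
  m4 ⊆ -0-0-,-01--,00---
  m5 ⊆ --101,-0--1,-0-0-,-01--,00---
  m6 ⊆ -01--,0-110,00---
  m13 ⊆ --101 [E]
  m14 ⊆ 0-110 [E]
  m16 ⊆ -0-0-,1-00-
  m17 ⊆ -0--1,-0-0-,1--01,1-0-1,1-00-
  m19 ⊆ -0--1,1-0-1
  m21 ⊆ --101,-0--1,-0-0-,-01--,1--01
  m22 ⊆ -01-- [E]
  m23 ⊆ -0--1,-01--
  m24 ⊆ 1-00-,110--
  m25 ⊆ 1--01,1-0-1,1-00-,110--
  m27 ⊆ 1-0-1,110--
  m29 ⊆ --101,1--01
E = {--101, -01--, 0-110, 00---}
Petrick residual → 1-0-1, 1-00-
Cover = cd'e + b'c + a'cde' + a'b' + ac'e + ac'd'  |cover|=6

6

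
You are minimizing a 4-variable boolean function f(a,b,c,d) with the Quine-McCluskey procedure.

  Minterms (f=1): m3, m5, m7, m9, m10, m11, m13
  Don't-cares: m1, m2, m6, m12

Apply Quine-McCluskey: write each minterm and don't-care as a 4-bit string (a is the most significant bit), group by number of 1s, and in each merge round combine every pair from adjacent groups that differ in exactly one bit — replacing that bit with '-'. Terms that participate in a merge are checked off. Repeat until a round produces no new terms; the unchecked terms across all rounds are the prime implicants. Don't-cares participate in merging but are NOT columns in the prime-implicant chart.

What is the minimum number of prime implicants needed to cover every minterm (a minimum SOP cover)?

size-2^0 implicants → 0001(✓)  0010(✓)  0011(✓)  0101(✓)  0110(✓)  0111(✓)  1001(✓)  1010(✓)  1011(✓)  1100(✓)  1101(✓)
size-2^1 implicants → -001(✓)  -010(✓)  -011(✓)  -101(✓)  0-01(✓)  0-10(✓)  0-11(✓)  00-1(✓)  001-(✓)  01-1(✓)  011-(✓)  1-01(✓)  10-1(✓)  101-(✓)  110-
size-2^2 implicants → --01  -0-1  -01-  0--1  0-1-
Unchecked terms (primes): --01, -0-1, -01-, 0--1, 0-1-, 110-
Minterm coverage:
  m3 ⊆ -0-1,-01-,0--1,0-1-
  m5 ⊆ --01,0--1
  m7 ⊆ 0--1,0-1-
  m9 ⊆ --01,-0-1
  m10 ⊆ -01- [E]
  m11 ⊆ -0-1,-01-
  m13 ⊆ --01,110-
E = {-01-}
Petrick residual → --01, 0--1
Cover = c'd + b'c + a'd  |cover|=3

3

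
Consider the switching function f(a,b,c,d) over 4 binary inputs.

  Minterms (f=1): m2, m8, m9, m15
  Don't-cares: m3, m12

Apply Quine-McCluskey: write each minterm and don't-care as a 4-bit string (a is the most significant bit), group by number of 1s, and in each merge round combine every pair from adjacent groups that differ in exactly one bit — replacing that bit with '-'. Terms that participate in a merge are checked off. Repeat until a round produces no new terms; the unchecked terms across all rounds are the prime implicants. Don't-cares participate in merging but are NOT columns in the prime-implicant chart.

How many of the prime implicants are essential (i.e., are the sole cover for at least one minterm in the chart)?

3

[col 0] 0010*, 0011*, 1000*, 1001*, 1100*, 1111
[col 1] 001-, 1-00, 100-
Prime implicants: 001-, 1-00, 100-, 1111
PI chart (minterm → PIs covering it):
  2 | 001-  (sole → essential)
  8 | 1-00,100-
  9 | 100-  (sole → essential)
  15 | 1111  (sole → essential)
Essential prime implicants: 001-, 100-, 1111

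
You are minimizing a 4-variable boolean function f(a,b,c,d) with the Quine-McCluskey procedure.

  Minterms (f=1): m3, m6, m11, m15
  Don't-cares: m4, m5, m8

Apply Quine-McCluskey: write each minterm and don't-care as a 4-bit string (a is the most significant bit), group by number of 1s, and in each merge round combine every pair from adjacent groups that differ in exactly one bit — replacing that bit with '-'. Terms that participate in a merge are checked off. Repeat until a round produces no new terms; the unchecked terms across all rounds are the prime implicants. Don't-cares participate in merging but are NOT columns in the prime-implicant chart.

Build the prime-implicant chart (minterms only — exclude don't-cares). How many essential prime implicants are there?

3

[col 0] 0011*, 0100*, 0101*, 0110*, 1000, 1011*, 1111*
[col 1] -011, 01-0, 010-, 1-11
Prime implicants: -011, 01-0, 010-, 1-11, 1000
PI chart (minterm → PIs covering it):
  3 | -011  (sole → essential)
  6 | 01-0  (sole → essential)
  11 | -011,1-11
  15 | 1-11  (sole → essential)
Essential prime implicants: -011, 01-0, 1-11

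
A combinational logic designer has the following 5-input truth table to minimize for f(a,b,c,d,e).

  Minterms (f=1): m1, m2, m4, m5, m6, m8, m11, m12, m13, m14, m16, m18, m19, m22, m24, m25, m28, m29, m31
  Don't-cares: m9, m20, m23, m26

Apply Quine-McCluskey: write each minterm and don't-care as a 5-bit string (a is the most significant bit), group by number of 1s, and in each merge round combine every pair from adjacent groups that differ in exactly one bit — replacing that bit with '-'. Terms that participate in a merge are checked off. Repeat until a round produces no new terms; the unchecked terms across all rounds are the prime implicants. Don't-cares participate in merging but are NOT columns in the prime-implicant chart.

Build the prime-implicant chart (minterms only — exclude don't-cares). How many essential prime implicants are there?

Round 0: 00001✓ 00010✓ 00100✓ 00101✓ 00110✓ 01000✓ 01001✓ 01011✓ 01100✓ 01101✓ 01110✓ 10000✓ 10010✓ 10011✓ 10100✓ 10110✓ 10111✓ 11000✓ 11001✓ 11010✓ 11100✓ 11101✓ 11111✓
Round 1: -0010✓ -0100✓ -0110✓ -1000✓ -1001✓ -1100✓ -1101✓ 0-001✓ 0-100✓ 0-101✓ 0-110✓ 00-01✓ 00-10✓ 001-0✓ 0010-✓ 01-00✓ 01-01✓ 010-1 0100-✓ 011-0✓ 0110-✓ 1-000✓ 1-010✓ 1-100✓ 1-111 10-00✓ 10-10✓ 10-11✓ 100-0✓ 1001-✓ 101-0✓ 1011-✓ 11-00✓ 11-01✓ 110-0✓ 1100-✓ 111-1 1110-✓
Round 2: --100 -0-10 -01-0 -1-00✓ -1-01✓ -100-✓ -110-✓ 0--01 0-1-0 0-10- 01-0-✓ 1--00 1-0-0 10--0 10-1- 11-0-✓
Round 3: -1-0-
PIs = {--100, -0-10, -01-0, -1-0-, 0--01, 0-1-0, 0-10-, 010-1, 1--00, 1-0-0, 1-111, 10--0, 10-1-, 111-1}
Coverage chart:
  m1: 0--01 ←essential
  m2: -0-10 ←essential
  m4: --100,-01-0,0-1-0,0-10-
  m5: 0--01,0-10-
  m6: -0-10,-01-0,0-1-0
  m8: -1-0- ←essential
  m11: 010-1 ←essential
  m12: --100,-1-0-,0-1-0,0-10-
  m13: -1-0-,0--01,0-10-
  m14: 0-1-0 ←essential
  m16: 1--00,1-0-0,10--0
  m18: -0-10,1-0-0,10--0,10-1-
  m19: 10-1- ←essential
  m22: -0-10,-01-0,10--0,10-1-
  m24: -1-0-,1--00,1-0-0
  m25: -1-0- ←essential
  m28: --100,-1-0-,1--00
  m29: -1-0-,111-1
  m31: 1-111,111-1
Essential: -0-10, -1-0-, 0--01, 0-1-0, 010-1, 10-1-

6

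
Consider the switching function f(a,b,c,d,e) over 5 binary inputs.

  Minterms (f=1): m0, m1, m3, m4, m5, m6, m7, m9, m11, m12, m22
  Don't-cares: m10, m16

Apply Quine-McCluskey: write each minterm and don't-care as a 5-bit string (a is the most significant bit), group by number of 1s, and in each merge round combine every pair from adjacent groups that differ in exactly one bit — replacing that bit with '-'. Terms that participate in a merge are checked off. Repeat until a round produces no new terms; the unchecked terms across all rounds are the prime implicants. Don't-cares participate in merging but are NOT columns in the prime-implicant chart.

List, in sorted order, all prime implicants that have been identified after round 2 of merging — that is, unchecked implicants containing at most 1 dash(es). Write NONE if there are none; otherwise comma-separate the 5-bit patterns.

[col 0] 00000*, 00001*, 00011*, 00100*, 00101*, 00110*, 00111*, 01001*, 01010*, 01011*, 01100*, 10000*, 10110*
[col 1] -0000, -0110, 0-001*, 0-011*, 0-100, 00-00*, 00-01*, 00-11*, 000-1*, 0000-*, 001-0*, 001-1*, 0010-*, 0011-*, 010-1*, 0101-
[col 2] 0-0-1, 00--1, 00-0-, 001--
Prime implicants: -0000, -0110, 0-0-1, 0-100, 00--1, 00-0-, 001--, 0101-

-0000, -0110, 0-100, 0101-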